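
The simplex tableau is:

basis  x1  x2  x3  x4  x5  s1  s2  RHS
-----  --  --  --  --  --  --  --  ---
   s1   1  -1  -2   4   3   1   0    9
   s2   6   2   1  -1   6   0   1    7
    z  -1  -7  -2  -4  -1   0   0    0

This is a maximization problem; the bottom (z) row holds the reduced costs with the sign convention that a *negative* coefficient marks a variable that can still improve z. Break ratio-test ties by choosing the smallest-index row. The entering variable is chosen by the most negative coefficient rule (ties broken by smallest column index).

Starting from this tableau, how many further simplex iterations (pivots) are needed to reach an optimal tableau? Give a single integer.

3

pivot: x2 in, s2 out → z = 49/2
pivot: x4 in, s1 out → z = 359/7
pivot: x3 in, x2 out → z = 83
No improving column remains; optimal.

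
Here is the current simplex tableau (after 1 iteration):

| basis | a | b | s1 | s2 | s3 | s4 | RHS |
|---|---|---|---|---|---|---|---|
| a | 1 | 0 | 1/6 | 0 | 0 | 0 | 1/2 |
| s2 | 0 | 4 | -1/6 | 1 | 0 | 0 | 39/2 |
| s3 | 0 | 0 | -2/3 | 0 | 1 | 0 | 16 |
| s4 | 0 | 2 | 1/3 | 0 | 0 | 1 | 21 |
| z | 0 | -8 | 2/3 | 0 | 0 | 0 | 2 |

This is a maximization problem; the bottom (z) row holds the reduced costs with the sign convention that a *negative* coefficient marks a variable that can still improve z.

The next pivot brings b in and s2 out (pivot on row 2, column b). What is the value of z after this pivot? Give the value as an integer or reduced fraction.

41

Minimum ratio for b: (39/2)/4 = 39/8.
z changes by −(z-row coeff of b)·ratio = −(-8)·(39/8) = 39.
New z = 2 + 39 = 41.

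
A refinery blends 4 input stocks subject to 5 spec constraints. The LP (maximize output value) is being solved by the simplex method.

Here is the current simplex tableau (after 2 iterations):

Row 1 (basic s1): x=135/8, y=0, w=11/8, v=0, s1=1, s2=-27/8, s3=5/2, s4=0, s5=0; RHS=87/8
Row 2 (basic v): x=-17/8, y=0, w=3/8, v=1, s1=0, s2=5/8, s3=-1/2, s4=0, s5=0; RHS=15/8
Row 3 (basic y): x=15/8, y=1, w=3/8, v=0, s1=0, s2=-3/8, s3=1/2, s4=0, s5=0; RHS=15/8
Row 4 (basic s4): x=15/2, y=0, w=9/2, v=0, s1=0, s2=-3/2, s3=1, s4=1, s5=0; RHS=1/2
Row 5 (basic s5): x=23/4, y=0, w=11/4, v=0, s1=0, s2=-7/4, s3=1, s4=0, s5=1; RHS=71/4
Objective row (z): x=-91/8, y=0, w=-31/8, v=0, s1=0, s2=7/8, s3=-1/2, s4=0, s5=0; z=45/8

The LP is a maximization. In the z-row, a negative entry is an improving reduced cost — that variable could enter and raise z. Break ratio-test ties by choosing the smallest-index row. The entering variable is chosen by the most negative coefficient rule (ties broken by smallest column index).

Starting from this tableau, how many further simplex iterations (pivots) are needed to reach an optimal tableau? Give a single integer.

3

pivot: x in, s4 out → z = 383/60
pivot: s2 in, v out → z = 41/2
pivot: s3 in, y out → z = 24
No improving column remains; optimal.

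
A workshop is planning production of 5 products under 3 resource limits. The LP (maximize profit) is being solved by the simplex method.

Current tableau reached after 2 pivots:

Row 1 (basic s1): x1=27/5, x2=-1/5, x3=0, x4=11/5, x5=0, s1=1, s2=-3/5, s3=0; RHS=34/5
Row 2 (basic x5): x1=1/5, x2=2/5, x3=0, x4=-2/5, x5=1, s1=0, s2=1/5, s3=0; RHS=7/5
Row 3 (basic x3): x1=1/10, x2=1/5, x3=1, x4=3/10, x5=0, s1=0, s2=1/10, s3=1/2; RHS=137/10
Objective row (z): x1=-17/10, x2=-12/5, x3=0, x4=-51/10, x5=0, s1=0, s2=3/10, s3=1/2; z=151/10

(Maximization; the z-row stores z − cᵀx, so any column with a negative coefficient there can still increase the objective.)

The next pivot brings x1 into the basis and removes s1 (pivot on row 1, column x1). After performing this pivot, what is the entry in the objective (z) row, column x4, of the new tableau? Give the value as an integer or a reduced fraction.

-119/27

Pivot element is row 1, column x1: 27/5.
Normalize row 1: new (row 1, x4) = (11/5)/(27/5) = 11/27.
z-row ← z-row − (-17/10)·(new row 1): -51/10 − (-17/10)·(11/27) = -119/27.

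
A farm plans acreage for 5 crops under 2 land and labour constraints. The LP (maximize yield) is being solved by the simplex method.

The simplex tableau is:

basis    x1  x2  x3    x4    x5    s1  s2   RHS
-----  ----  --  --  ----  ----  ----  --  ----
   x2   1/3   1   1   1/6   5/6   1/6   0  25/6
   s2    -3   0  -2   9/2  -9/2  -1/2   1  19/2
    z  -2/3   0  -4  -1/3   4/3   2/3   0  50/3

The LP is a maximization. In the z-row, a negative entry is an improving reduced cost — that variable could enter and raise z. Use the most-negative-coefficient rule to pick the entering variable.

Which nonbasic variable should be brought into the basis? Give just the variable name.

Objective-row coefficients: x1: -2/3, x2: 0, x3: -4, x4: -1/3, x5: 4/3, s1: 2/3, s2: 0.
The most negative is -4 in column x3, so x3 enters.

x3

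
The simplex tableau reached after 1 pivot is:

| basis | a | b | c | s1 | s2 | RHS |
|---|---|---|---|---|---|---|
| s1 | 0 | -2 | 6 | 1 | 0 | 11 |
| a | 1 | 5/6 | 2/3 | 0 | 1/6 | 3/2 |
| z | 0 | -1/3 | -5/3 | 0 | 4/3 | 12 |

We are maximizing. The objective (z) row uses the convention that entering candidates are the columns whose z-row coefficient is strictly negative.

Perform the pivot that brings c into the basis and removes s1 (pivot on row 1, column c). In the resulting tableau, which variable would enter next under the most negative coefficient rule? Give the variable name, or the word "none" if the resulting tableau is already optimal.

Pivot element 6. New z-row = old z-row − (-5/3)·(row 1/6).
Updated z-row coefficients: a: 0, b: -8/9, c: 0, s1: 5/18, s2: 4/3.
The most negative is -8/9 in column b, so b would enter next.

b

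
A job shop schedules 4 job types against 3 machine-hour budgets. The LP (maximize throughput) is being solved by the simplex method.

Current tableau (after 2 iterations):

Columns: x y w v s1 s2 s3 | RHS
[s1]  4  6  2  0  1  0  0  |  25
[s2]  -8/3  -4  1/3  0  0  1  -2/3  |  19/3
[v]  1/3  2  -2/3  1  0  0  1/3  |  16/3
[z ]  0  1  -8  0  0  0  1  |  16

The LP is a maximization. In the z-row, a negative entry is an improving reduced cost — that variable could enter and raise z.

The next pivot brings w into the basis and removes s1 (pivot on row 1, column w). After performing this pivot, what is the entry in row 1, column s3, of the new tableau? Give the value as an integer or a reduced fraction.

Pivot element is row 1, column w: 2.
Normalize row 1: new (row 1, s3) = 0/2 = 0.
Row 1 is the pivot row, so the entry is 0.

0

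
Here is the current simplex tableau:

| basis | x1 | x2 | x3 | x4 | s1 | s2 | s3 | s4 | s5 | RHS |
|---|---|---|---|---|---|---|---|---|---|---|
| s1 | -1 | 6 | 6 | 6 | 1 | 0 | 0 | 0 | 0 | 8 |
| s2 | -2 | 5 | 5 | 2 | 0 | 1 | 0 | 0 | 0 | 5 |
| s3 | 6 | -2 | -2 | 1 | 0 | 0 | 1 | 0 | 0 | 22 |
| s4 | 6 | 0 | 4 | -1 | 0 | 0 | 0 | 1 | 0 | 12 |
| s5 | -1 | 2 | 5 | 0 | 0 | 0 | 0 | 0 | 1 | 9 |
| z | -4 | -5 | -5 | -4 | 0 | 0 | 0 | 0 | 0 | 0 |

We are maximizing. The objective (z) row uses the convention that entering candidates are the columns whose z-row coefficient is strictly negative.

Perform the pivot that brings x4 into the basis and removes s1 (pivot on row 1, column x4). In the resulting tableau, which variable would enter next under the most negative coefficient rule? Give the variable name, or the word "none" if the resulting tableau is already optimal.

Pivot element 6. New z-row = old z-row − (-4)·(row 1/6).
Updated z-row coefficients: x1: -14/3, x2: -1, x3: -1, x4: 0, s1: 2/3, s2: 0, s3: 0, s4: 0, s5: 0.
The most negative is -14/3 in column x1, so x1 would enter next.

x1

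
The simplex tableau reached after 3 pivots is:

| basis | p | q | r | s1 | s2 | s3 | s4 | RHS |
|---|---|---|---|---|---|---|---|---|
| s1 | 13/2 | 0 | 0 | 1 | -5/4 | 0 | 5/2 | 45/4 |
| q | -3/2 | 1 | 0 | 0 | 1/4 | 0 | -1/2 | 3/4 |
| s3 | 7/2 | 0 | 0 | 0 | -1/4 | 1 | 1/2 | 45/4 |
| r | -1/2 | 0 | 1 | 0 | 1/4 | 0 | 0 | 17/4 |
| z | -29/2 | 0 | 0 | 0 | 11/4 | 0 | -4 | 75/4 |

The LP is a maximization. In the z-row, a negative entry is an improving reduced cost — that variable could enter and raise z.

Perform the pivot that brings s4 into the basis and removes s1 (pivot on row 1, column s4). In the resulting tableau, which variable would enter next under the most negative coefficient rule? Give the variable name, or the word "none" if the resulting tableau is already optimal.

p

Pivot element 5/2. New z-row = old z-row − (-4)·(row 1/(5/2)).
Updated z-row coefficients: p: -41/10, q: 0, r: 0, s1: 8/5, s2: 3/4, s3: 0, s4: 0.
The most negative is -41/10 in column p, so p would enter next.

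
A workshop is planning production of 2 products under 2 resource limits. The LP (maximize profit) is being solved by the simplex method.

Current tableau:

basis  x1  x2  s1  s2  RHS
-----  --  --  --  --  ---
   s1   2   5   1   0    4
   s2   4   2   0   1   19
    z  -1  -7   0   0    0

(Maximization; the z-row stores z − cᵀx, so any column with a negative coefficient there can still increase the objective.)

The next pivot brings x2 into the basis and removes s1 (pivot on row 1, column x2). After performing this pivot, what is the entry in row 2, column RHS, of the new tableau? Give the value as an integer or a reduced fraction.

87/5

Pivot element is row 1, column x2: 5.
Normalize row 1: new (row 1, RHS) = 4/5 = 4/5.
row 2 ← row 2 − 2·(new row 1): 19 − 2·(4/5) = 87/5.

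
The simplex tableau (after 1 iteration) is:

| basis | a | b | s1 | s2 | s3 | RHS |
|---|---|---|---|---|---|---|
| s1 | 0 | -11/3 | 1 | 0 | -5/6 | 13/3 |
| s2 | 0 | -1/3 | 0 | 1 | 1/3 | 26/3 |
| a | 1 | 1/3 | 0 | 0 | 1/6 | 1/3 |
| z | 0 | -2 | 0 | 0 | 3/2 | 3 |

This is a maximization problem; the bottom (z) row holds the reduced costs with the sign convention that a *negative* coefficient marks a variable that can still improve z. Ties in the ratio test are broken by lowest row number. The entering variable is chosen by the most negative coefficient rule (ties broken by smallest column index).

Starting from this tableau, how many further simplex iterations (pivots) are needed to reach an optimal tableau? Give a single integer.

pivot: b in, a out → z = 5
No improving column remains; optimal.

1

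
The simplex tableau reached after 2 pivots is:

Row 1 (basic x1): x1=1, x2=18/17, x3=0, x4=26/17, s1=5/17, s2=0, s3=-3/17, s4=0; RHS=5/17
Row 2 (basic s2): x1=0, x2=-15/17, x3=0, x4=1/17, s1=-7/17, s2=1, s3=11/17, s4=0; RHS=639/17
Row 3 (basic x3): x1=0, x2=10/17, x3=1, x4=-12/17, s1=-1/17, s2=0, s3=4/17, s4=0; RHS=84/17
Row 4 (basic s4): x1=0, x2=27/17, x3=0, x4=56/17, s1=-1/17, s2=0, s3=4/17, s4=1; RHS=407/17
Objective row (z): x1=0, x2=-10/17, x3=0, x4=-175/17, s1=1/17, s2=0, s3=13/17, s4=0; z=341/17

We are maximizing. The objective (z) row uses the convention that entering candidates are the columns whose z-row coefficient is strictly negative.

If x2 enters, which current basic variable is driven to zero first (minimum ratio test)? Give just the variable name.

Ratios: row 1 (x1): (5/17)/(18/17) = 5/18; row 2 (s2): entry -15/17 ≤ 0, skip; row 3 (x3): (84/17)/(10/17) = 42/5; row 4 (s4): (407/17)/(27/17) = 407/27.
Minimum ratio 5/18 is in the x1 row, so x1 leaves.

x1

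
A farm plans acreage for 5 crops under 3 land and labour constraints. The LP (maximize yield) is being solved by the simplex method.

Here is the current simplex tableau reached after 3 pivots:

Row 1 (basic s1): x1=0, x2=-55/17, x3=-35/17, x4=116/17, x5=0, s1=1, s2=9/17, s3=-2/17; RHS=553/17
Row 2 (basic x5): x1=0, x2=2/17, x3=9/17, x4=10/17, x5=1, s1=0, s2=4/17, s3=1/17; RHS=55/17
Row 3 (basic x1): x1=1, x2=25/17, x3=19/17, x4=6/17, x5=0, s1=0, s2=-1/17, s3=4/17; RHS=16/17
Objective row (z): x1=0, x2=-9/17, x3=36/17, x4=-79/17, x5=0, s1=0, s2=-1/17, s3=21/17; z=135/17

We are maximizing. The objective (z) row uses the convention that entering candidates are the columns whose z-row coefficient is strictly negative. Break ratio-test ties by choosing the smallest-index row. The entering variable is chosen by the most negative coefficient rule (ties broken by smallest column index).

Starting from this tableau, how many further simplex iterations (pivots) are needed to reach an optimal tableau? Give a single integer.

2

pivot: x4 in, x1 out → z = 61/3
pivot: s2 in, x5 out → z = 49/2
No improving column remains; optimal.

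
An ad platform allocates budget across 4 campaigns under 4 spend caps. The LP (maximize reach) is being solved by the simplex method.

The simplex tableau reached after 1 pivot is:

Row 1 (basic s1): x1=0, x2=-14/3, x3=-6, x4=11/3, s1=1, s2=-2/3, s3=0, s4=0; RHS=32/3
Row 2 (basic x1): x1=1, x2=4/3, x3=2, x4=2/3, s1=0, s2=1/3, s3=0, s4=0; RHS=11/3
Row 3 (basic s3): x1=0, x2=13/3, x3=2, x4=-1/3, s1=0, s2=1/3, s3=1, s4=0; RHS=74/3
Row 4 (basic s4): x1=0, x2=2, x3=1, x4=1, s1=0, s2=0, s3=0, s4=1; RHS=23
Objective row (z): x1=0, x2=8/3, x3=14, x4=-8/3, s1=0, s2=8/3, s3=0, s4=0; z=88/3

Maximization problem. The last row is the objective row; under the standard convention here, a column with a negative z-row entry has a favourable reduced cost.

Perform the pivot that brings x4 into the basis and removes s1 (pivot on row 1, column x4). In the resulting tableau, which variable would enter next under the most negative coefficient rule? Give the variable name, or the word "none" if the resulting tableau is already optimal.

x2

Pivot element 11/3. New z-row = old z-row − (-8/3)·(row 1/(11/3)).
Updated z-row coefficients: x1: 0, x2: -8/11, x3: 106/11, x4: 0, s1: 8/11, s2: 24/11, s3: 0, s4: 0.
The most negative is -8/11 in column x2, so x2 would enter next.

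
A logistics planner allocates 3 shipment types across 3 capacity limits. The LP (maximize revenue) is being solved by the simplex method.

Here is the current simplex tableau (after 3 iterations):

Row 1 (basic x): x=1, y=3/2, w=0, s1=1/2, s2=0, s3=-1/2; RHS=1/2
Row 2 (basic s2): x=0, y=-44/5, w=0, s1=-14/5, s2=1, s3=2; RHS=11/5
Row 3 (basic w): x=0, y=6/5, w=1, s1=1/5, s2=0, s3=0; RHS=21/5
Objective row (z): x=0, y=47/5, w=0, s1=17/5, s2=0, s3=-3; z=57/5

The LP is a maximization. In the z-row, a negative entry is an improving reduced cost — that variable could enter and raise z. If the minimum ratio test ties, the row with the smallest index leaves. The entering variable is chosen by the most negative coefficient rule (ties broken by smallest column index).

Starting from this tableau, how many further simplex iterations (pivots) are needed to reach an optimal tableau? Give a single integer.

pivot: s3 in, s2 out → z = 147/10
pivot: y in, w out → z = 28
pivot: s1 in, y out → z = 63/2
No improving column remains; optimal.

3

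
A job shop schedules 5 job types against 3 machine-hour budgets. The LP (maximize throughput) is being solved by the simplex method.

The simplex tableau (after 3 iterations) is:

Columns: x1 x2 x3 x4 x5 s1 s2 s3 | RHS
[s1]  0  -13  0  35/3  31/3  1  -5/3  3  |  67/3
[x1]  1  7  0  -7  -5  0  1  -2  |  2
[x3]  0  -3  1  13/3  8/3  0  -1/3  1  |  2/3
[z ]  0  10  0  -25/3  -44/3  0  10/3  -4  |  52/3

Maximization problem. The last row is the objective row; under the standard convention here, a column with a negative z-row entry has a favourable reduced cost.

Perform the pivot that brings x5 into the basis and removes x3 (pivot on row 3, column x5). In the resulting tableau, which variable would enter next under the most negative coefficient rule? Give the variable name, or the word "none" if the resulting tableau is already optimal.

Pivot element 8/3. New z-row = old z-row − (-44/3)·(row 3/(8/3)).
Updated z-row coefficients: x1: 0, x2: -13/2, x3: 11/2, x4: 31/2, x5: 0, s1: 0, s2: 3/2, s3: 3/2.
The most negative is -13/2 in column x2, so x2 would enter next.

x2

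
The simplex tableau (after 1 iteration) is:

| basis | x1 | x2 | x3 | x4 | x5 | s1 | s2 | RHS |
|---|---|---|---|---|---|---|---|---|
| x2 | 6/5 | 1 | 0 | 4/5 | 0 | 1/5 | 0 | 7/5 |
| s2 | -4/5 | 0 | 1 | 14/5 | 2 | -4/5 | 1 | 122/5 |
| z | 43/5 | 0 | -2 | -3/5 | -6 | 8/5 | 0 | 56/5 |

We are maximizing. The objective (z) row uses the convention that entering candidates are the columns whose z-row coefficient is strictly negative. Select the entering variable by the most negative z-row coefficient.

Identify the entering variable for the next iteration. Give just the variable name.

Objective-row coefficients: x1: 43/5, x2: 0, x3: -2, x4: -3/5, x5: -6, s1: 8/5, s2: 0.
The most negative is -6 in column x5, so x5 enters.

x5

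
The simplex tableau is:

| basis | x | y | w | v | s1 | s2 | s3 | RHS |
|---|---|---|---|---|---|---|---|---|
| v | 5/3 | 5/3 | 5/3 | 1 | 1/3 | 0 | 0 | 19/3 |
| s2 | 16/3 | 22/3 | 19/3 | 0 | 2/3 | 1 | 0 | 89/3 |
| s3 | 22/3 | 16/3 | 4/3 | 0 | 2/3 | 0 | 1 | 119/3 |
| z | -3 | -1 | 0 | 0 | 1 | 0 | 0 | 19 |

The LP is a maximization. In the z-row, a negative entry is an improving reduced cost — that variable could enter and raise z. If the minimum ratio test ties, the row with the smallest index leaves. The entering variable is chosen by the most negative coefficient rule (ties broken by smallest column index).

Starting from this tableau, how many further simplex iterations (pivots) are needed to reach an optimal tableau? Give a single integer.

pivot: x in, v out → z = 152/5
No improving column remains; optimal.

1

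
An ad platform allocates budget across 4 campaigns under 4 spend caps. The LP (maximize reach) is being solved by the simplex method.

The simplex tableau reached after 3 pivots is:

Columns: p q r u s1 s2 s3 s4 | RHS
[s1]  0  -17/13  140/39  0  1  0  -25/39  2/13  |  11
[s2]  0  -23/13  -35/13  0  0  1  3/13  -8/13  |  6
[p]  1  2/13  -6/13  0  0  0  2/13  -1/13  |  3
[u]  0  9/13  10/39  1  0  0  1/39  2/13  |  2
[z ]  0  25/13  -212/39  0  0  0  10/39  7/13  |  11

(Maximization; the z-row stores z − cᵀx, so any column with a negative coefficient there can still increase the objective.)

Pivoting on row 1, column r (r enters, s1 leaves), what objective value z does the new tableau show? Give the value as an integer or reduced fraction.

Minimum ratio for r: 11/(140/39) = 429/140.
z changes by −(z-row coeff of r)·ratio = −(-212/39)·(429/140) = 583/35.
New z = 11 + (583/35) = 968/35.

968/35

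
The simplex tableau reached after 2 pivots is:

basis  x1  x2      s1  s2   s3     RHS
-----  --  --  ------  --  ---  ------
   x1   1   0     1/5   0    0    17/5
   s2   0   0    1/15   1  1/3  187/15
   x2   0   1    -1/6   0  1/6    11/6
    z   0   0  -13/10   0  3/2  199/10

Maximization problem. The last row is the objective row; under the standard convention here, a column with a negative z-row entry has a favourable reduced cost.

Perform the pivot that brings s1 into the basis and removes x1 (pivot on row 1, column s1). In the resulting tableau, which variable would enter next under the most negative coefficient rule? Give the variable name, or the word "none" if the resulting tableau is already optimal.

Pivot element 1/5. New z-row = old z-row − (-13/10)·(row 1/(1/5)).
Updated z-row coefficients: x1: 13/2, x2: 0, s1: 0, s2: 0, s3: 3/2.
No coefficient is strictly negative; the tableau after this pivot is optimal.

none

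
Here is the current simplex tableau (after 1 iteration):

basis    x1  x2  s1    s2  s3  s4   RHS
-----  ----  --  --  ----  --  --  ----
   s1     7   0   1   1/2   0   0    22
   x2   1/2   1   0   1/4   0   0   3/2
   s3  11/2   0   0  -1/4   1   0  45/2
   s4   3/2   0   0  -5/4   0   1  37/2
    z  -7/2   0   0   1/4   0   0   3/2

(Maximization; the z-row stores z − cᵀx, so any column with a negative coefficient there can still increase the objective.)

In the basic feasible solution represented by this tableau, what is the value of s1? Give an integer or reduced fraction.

22

s1 is basic (row 1); its value is the RHS of that row: 22.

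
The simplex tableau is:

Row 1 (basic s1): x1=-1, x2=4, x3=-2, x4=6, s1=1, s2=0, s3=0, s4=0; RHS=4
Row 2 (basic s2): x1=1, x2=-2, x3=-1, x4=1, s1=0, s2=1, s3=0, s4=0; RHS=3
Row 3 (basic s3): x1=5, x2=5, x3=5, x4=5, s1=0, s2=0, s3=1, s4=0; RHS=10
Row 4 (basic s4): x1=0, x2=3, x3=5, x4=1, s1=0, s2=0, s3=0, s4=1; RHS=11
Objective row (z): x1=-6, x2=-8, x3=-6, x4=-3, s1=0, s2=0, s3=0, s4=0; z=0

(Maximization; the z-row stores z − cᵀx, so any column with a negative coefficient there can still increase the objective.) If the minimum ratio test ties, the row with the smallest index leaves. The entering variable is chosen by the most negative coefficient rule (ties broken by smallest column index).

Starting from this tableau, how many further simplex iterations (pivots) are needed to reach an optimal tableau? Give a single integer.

2

pivot: x2 in, s1 out → z = 8
pivot: x3 in, s3 out → z = 44/3
No improving column remains; optimal.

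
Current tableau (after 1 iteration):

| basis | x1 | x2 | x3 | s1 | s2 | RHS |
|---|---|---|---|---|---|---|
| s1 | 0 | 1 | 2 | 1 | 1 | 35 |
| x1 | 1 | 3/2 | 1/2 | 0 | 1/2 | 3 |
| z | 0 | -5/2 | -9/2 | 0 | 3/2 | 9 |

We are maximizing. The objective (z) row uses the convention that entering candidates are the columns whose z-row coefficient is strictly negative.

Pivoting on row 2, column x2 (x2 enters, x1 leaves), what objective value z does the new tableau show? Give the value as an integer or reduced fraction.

14

Minimum ratio for x2: 3/(3/2) = 2.
z changes by −(z-row coeff of x2)·ratio = −(-5/2)·2 = 5.
New z = 9 + 5 = 14.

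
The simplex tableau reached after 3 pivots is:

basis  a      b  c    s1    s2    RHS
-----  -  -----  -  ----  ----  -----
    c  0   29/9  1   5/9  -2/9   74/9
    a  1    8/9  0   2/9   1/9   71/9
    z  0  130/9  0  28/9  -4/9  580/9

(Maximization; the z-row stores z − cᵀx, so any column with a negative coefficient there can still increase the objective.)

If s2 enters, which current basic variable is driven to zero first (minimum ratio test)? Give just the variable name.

a

Ratios: row 1 (c): entry -2/9 ≤ 0, skip; row 2 (a): (71/9)/(1/9) = 71.
Minimum ratio 71 is in the a row, so a leaves.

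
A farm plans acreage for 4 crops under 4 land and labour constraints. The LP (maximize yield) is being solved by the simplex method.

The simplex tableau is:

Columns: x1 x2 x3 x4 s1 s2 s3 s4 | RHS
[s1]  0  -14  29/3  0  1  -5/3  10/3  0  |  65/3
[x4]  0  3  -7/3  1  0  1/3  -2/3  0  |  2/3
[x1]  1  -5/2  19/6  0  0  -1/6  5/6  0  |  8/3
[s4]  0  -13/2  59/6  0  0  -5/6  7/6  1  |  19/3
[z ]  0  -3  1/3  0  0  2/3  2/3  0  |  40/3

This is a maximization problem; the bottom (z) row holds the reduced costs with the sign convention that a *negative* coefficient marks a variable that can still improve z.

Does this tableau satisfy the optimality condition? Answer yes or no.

no

Column x2 has objective-row coefficient -3, which is negative; an improving pivot exists, so not yet optimal.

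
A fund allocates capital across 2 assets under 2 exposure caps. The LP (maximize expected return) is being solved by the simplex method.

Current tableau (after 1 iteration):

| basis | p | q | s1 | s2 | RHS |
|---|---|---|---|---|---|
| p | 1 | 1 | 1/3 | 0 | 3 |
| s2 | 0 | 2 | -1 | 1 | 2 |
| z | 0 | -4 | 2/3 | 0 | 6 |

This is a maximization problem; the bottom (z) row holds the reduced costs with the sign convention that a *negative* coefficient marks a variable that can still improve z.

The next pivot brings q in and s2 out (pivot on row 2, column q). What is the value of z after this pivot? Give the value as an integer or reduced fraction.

Minimum ratio for q: 2/2 = 1.
z changes by −(z-row coeff of q)·ratio = −(-4)·1 = 4.
New z = 6 + 4 = 10.

10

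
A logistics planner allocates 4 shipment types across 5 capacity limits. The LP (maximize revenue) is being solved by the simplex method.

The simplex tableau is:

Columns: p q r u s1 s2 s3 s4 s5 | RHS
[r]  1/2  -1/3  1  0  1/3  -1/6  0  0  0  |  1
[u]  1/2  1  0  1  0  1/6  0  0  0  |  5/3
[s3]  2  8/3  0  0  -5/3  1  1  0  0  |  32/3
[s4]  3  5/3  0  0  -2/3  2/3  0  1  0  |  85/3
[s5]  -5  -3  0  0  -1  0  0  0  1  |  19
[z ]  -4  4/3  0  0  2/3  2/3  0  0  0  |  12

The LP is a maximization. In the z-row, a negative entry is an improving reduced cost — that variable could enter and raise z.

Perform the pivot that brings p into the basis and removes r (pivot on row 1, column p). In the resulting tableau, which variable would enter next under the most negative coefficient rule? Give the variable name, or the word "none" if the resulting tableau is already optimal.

Pivot element 1/2. New z-row = old z-row − (-4)·(row 1/(1/2)).
Updated z-row coefficients: p: 0, q: -4/3, r: 8, u: 0, s1: 10/3, s2: -2/3, s3: 0, s4: 0, s5: 0.
The most negative is -4/3 in column q, so q would enter next.

q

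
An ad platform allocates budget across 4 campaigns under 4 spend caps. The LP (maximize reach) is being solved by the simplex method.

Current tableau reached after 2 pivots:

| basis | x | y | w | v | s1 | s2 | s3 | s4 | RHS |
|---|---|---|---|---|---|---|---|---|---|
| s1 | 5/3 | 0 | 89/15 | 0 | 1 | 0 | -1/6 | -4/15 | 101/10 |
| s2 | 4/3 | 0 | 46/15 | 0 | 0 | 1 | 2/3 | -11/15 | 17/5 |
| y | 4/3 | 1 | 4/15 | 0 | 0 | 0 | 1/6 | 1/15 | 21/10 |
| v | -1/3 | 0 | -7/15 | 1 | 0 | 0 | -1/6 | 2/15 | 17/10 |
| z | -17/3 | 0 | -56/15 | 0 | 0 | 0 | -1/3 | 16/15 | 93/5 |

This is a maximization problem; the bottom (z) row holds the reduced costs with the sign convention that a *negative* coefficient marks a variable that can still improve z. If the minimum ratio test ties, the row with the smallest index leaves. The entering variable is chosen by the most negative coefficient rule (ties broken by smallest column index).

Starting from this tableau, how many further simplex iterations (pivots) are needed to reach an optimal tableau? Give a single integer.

pivot: x in, y out → z = 1101/40
pivot: w in, s2 out → z = 1609/56
No improving column remains; optimal.

2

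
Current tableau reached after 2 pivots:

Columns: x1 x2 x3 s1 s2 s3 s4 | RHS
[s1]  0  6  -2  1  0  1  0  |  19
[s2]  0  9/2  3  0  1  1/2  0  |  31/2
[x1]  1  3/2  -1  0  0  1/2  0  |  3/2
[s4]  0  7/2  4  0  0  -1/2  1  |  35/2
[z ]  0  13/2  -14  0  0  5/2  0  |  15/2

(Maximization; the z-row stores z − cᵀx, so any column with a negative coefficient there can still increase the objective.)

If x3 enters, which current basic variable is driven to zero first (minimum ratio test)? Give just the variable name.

Ratios: row 1 (s1): entry -2 ≤ 0, skip; row 2 (s2): (31/2)/3 = 31/6; row 3 (x1): entry -1 ≤ 0, skip; row 4 (s4): (35/2)/4 = 35/8.
Minimum ratio 35/8 is in the s4 row, so s4 leaves.

s4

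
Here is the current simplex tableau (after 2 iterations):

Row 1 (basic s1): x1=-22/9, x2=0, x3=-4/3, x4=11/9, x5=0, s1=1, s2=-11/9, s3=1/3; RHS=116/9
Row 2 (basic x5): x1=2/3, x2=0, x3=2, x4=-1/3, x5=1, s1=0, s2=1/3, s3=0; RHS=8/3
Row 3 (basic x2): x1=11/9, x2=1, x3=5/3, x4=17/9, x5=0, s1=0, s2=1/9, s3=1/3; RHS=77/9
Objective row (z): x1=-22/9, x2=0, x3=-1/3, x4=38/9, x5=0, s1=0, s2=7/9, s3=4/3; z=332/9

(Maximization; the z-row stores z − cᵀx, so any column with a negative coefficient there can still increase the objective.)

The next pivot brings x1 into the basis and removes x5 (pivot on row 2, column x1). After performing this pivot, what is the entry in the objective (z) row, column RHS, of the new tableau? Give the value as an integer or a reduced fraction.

Pivot element is row 2, column x1: 2/3.
Normalize row 2: new (row 2, RHS) = (8/3)/(2/3) = 4.
z-row ← z-row − (-22/9)·(new row 2): 332/9 − (-22/9)·4 = 140/3.

140/3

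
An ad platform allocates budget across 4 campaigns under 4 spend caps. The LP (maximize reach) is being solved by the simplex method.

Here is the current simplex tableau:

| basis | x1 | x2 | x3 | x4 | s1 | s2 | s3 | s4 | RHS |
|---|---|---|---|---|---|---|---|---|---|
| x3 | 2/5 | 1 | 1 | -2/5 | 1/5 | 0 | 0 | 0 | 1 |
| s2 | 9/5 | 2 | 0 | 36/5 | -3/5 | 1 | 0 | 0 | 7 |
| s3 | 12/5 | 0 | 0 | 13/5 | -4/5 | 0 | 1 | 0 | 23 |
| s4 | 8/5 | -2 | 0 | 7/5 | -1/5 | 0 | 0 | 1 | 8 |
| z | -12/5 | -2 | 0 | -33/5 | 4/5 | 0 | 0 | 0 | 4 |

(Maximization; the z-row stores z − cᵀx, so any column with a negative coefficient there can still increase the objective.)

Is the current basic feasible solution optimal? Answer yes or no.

Column x1 has objective-row coefficient -12/5, which is negative; an improving pivot exists, so not yet optimal.

no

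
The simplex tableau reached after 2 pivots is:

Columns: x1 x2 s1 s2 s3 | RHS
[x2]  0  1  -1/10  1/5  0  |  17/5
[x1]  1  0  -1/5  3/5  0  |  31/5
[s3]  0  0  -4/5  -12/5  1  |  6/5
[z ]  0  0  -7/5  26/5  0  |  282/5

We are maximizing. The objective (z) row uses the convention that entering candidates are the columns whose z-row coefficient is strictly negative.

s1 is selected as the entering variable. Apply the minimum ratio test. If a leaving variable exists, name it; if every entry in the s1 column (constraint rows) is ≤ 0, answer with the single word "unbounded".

s1-column entries: row 1: -1/10, row 2: -1/5, row 3: -4/5. All ≤ 0, so s1 can increase without bound; the LP is unbounded in this direction.

unbounded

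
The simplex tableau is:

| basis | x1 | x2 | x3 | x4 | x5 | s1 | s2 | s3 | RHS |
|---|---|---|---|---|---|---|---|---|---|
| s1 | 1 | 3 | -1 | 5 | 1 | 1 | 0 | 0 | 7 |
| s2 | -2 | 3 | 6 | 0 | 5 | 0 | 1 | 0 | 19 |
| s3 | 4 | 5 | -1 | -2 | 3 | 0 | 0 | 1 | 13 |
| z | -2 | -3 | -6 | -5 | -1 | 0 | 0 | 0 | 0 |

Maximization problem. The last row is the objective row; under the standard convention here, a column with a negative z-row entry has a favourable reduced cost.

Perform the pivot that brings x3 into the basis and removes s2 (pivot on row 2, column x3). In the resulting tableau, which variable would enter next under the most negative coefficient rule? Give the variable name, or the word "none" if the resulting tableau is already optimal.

Pivot element 6. New z-row = old z-row − (-6)·(row 2/6).
Updated z-row coefficients: x1: -4, x2: 0, x3: 0, x4: -5, x5: 4, s1: 0, s2: 1, s3: 0.
The most negative is -5 in column x4, so x4 would enter next.

x4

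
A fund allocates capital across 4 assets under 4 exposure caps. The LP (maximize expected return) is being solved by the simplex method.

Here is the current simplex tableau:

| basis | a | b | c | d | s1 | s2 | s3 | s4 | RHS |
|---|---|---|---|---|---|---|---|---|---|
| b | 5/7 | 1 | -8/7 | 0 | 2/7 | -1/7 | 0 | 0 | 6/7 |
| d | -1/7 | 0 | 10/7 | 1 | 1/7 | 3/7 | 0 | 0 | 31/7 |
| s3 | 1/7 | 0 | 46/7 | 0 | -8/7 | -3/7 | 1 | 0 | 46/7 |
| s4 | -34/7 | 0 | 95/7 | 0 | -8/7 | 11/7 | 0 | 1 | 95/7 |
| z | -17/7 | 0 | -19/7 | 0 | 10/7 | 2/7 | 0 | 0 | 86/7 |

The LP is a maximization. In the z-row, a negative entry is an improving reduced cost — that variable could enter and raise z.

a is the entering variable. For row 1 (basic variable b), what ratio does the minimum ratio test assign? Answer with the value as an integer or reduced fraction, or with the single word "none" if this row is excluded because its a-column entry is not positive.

6/5

Ratio = RHS / (a entry) = (6/7) / (5/7) = 6/5.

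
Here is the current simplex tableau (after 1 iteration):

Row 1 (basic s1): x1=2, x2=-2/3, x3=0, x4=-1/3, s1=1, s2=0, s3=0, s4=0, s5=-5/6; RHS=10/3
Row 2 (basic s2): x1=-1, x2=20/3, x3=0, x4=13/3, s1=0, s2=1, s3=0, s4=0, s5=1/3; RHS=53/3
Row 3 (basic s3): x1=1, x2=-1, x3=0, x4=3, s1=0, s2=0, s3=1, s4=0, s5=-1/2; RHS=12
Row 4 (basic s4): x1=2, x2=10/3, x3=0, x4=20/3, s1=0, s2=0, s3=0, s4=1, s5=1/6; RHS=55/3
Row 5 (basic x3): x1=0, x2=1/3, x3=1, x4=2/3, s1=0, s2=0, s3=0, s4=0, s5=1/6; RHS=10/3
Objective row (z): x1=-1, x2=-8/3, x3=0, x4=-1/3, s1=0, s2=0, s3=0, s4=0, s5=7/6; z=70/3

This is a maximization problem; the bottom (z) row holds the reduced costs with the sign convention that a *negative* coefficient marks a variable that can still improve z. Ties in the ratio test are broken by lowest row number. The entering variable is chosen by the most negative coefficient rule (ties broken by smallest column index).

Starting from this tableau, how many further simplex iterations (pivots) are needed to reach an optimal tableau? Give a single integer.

2

pivot: x2 in, s2 out → z = 152/5
pivot: x1 in, s1 out → z = 649/19
No improving column remains; optimal.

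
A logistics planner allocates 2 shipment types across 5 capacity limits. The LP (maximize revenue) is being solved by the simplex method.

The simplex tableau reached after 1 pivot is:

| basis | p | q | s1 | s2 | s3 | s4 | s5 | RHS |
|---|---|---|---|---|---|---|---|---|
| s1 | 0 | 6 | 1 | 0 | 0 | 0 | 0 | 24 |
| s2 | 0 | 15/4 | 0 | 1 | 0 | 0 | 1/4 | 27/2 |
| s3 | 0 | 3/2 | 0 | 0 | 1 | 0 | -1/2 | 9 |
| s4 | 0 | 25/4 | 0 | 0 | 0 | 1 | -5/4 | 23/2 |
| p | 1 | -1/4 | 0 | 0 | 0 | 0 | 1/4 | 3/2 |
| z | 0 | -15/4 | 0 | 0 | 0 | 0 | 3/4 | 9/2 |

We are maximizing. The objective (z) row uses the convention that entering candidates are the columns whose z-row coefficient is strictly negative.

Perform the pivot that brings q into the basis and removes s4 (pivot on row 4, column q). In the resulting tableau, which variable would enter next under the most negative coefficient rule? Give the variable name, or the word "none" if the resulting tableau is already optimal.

Pivot element 25/4. New z-row = old z-row − (-15/4)·(row 4/(25/4)).
Updated z-row coefficients: p: 0, q: 0, s1: 0, s2: 0, s3: 0, s4: 3/5, s5: 0.
No coefficient is strictly negative; the tableau after this pivot is optimal.

none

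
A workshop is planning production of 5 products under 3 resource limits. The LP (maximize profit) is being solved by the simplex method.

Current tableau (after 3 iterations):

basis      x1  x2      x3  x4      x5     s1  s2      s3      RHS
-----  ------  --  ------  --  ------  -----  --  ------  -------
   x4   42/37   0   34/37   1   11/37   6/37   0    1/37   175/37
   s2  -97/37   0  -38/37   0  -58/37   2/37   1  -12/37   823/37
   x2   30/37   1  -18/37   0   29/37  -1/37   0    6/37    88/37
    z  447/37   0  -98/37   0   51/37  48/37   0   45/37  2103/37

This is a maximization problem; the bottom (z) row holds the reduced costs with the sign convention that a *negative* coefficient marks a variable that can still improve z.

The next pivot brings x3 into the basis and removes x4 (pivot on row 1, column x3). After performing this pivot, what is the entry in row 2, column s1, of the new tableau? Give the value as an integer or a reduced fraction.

4/17

Pivot element is row 1, column x3: 34/37.
Normalize row 1: new (row 1, s1) = (6/37)/(34/37) = 3/17.
row 2 ← row 2 − (-38/37)·(new row 1): 2/37 − (-38/37)·(3/17) = 4/17.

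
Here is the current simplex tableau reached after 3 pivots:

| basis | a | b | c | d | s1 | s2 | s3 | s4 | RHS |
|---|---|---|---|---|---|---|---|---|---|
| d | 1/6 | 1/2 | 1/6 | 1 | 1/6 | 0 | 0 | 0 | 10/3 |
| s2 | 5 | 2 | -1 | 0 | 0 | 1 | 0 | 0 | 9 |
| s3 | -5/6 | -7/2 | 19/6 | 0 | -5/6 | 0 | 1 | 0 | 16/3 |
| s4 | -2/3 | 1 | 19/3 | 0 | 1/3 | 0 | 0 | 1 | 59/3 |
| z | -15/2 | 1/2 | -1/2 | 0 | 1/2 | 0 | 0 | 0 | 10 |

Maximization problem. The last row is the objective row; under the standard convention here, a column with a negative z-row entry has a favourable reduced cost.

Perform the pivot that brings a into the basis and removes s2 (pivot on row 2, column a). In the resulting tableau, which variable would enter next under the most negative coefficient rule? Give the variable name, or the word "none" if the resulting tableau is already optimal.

Pivot element 5. New z-row = old z-row − (-15/2)·(row 2/5).
Updated z-row coefficients: a: 0, b: 7/2, c: -2, d: 0, s1: 1/2, s2: 3/2, s3: 0, s4: 0.
The most negative is -2 in column c, so c would enter next.

c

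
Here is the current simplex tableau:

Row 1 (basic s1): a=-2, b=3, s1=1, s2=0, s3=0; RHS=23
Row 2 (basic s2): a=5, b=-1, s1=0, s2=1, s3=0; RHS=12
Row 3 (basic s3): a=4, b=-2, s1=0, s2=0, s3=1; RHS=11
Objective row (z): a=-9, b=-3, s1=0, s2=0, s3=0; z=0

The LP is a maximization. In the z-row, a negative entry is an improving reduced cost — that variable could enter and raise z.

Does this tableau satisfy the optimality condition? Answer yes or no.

Column a has objective-row coefficient -9, which is negative; an improving pivot exists, so not yet optimal.

no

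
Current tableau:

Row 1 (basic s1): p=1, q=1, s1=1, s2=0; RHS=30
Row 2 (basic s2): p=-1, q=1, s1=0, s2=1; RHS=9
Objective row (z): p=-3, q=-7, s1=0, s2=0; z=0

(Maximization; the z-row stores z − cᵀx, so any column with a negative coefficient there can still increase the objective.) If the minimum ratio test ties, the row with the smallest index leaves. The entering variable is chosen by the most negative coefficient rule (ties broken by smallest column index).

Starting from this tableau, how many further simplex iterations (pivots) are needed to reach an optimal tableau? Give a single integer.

pivot: q in, s2 out → z = 63
pivot: p in, s1 out → z = 168
No improving column remains; optimal.

2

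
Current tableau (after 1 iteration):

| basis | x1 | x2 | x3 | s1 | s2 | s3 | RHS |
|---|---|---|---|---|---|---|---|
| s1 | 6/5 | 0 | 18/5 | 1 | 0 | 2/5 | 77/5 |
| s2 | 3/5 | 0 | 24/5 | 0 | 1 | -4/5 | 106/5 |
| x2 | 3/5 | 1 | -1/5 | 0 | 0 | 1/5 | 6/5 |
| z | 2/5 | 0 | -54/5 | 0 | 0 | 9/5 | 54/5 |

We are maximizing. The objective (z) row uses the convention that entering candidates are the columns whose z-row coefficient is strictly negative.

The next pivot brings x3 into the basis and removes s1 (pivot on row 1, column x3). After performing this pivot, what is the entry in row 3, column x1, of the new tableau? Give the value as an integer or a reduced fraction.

Pivot element is row 1, column x3: 18/5.
Normalize row 1: new (row 1, x1) = (6/5)/(18/5) = 1/3.
row 3 ← row 3 − (-1/5)·(new row 1): 3/5 − (-1/5)·(1/3) = 2/3.

2/3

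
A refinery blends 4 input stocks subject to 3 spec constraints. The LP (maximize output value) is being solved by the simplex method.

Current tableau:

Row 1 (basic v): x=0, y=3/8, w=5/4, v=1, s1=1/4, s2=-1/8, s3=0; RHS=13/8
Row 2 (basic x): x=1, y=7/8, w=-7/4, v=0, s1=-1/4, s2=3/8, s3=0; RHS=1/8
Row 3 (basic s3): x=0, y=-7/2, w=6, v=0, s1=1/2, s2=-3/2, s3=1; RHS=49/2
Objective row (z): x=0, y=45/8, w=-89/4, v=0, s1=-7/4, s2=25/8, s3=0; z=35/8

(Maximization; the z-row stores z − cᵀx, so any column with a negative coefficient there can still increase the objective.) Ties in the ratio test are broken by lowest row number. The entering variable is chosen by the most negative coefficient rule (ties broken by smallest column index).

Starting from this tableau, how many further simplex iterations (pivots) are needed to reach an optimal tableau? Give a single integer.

1

pivot: w in, v out → z = 333/10
No improving column remains; optimal.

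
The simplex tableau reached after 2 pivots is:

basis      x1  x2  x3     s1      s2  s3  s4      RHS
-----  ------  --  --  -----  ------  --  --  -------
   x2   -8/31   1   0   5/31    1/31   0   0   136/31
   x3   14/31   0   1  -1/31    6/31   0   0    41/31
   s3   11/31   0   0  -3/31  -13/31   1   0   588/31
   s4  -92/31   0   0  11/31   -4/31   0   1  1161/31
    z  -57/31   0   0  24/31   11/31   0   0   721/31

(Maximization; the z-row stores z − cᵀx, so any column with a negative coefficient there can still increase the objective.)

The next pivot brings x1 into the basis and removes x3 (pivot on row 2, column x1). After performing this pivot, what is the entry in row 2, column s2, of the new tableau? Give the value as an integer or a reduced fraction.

Pivot element is row 2, column x1: 14/31.
Normalize row 2: new (row 2, s2) = (6/31)/(14/31) = 3/7.
Row 2 is the pivot row, so the entry is 3/7.

3/7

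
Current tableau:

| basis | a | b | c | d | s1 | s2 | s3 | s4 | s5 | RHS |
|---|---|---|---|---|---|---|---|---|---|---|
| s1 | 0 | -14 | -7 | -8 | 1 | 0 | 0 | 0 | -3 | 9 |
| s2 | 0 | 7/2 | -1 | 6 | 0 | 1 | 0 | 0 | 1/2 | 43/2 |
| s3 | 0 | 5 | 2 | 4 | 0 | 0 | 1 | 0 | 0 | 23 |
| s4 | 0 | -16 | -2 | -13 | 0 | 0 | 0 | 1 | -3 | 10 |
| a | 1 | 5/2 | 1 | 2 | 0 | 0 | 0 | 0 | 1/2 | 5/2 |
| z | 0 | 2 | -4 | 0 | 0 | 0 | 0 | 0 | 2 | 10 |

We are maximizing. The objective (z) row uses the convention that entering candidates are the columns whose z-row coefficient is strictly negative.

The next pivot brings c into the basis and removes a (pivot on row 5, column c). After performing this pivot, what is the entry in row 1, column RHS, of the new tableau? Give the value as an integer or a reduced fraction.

Pivot element is row 5, column c: 1.
Normalize row 5: new (row 5, RHS) = (5/2)/1 = 5/2.
row 1 ← row 1 − (-7)·(new row 5): 9 − (-7)·(5/2) = 53/2.

53/2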